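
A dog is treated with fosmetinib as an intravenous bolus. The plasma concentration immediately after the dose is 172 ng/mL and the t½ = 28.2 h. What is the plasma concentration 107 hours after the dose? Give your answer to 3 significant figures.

12.4 ng/mL

k = ln 2 / 28.2 = 0.02458 h⁻¹
107 h is 3.794 half-lives, so C = 172 × (1/2)^3.794 = 172 × 0.07208 ≈ 12.4 ng/mL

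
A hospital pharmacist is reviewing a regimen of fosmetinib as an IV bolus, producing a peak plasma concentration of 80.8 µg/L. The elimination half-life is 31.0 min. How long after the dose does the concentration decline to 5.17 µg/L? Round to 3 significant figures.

123 minutes

k = ln 2 / 31.0 = 0.02236 min⁻¹
C(t) = C₀ e^(−kt)  ⇒  t = ln(C₀/C) / k
t = ln(80.8/5.17) / 0.02236 = 2.749 / 0.02236 ≈ 123 minutes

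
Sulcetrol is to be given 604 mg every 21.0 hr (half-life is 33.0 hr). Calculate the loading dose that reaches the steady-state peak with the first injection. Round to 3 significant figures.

1690 mg

k = ln 2 / 33.0 = 0.02100 hr⁻¹
Accumulation ratio R = 1 / (1 − e^(−kτ)) = 1 / (1 − e^(−0.02100×21.0)) = 1 / (1 − 0.6433) = 2.804
Loading dose = maintenance dose × R = 604 × 2.804 ≈ 1690 mg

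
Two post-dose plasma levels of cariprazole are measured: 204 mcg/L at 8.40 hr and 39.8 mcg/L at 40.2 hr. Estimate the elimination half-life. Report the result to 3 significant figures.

k = ln(C₁/C₂) / (t₂ − t₁) = ln(204/39.8) / (40.2 − 8.40)
  = 1.634 / 31.80 = 0.05139 hr⁻¹
t½ = ln 2 / k = ln 2 / 0.05139 ≈ 13.5 hours

13.5 hours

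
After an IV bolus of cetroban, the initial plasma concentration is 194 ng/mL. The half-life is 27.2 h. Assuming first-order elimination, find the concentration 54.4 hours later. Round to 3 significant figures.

48.5 ng/mL

k = ln 2 / 27.2 = 0.02548 h⁻¹
54.4 h is 2.000 half-lives, so C = 194 × (1/2)^2.000 = 194 × 0.2500 ≈ 48.5 ng/mL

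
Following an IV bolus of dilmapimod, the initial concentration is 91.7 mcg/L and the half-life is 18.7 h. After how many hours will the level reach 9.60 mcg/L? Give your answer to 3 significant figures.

k = ln 2 / 18.7 = 0.03707 h⁻¹
C(t) = C₀ e^(−kt)  ⇒  t = ln(C₀/C) / k
t = ln(91.7/9.60) / 0.03707 = 2.257 / 0.03707 ≈ 60.9 hours

60.9 hours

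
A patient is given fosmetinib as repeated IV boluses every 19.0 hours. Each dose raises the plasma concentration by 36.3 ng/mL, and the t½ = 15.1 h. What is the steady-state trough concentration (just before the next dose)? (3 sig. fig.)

26.1 ng/mL

k = ln 2 / 15.1 = 0.04590 h⁻¹
Fraction remaining after one interval: e^(−kτ) = e^(−0.04590 × 19.0) = 0.4180
R = 1 / (1 − 0.4180) = 1.718
Css,max = 36.3 × 1.718 = 62.38 ng/mL
Css,min = Css,max × e^(−kτ) = 62.38 × 0.4180 ≈ 26.1 ng/mL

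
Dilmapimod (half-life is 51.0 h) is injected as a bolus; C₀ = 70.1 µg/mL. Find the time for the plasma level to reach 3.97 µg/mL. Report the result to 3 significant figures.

k = ln 2 / 51.0 = 0.01359 h⁻¹
C(t) = C₀ e^(−kt)  ⇒  t = ln(C₀/C) / k
t = ln(70.1/3.97) / 0.01359 = 2.871 / 0.01359 ≈ 211 hours

211 hours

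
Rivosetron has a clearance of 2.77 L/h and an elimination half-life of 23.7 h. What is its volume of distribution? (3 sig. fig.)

94.7 L

k = ln 2 / t½ = ln 2 / 23.7 = 0.02925 h⁻¹
V = CL / k = 2.77 / 0.02925 ≈ 94.7 L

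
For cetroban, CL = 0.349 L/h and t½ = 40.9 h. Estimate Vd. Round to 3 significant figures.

k = ln 2 / t½ = ln 2 / 40.9 = 0.01695 h⁻¹
V = CL / k = 0.349 / 0.01695 ≈ 20.6 L

20.6 L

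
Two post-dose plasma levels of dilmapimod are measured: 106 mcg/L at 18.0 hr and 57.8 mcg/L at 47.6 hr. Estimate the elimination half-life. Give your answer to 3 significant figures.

k = ln(C₁/C₂) / (t₂ − t₁) = ln(106/57.8) / (47.6 − 18.0)
  = 0.6065 / 29.60 = 0.02049 hr⁻¹
t½ = ln 2 / k = ln 2 / 0.02049 ≈ 33.8 hours

33.8 hours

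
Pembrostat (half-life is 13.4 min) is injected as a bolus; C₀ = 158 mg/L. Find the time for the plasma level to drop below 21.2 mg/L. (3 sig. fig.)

k = ln 2 / 13.4 = 0.05173 min⁻¹
C(t) = C₀ e^(−kt)  ⇒  t = ln(C₀/C) / k
t = ln(158/21.2) / 0.05173 = 2.009 / 0.05173 ≈ 38.8 minutes

38.8 minutes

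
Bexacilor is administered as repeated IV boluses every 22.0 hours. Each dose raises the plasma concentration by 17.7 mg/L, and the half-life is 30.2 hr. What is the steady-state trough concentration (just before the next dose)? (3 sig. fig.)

26.9 mg/L

k = ln 2 / 30.2 = 0.02295 hr⁻¹
Fraction remaining after one interval: e^(−kτ) = e^(−0.02295 × 22.0) = 0.6035
R = 1 / (1 − 0.6035) = 2.522
Css,max = 17.7 × 2.522 = 44.65 mg/L
Css,min = Css,max × e^(−kτ) = 44.65 × 0.6035 ≈ 26.9 mg/L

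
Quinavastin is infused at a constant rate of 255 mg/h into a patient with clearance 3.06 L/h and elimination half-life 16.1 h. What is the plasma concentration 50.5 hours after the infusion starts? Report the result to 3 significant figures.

Css = rate / CL = 255 / 3.06 = 83.33 µg/mL
k = ln 2 / 16.1 = 0.04305 h⁻¹
C(t) = Css (1 − e^(−kt)) = 83.33 × (1 − e^(−2.174)) = 83.33 × 0.8863 ≈ 73.9 µg/mL

73.9 µg/mL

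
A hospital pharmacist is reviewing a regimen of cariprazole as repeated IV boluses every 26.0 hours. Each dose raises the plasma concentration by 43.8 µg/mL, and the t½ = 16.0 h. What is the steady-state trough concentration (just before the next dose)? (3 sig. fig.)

21.0 µg/mL

k = ln 2 / 16.0 = 0.04332 h⁻¹
Fraction remaining after one interval: e^(−kτ) = e^(−0.04332 × 26.0) = 0.3242
R = 1 / (1 − 0.3242) = 1.480
Css,max = 43.8 × 1.480 = 64.81 µg/mL
Css,min = Css,max × e^(−kτ) = 64.81 × 0.3242 ≈ 21.0 µg/mL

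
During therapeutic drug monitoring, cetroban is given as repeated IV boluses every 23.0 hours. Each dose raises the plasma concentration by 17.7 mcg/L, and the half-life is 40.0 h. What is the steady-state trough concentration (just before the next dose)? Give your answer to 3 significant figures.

36.1 mcg/L

k = ln 2 / 40.0 = 0.01733 h⁻¹
Fraction remaining after one interval: e^(−kτ) = e^(−0.01733 × 23.0) = 0.6713
R = 1 / (1 − 0.6713) = 3.042
Css,max = 17.7 × 3.042 = 53.85 mcg/L
Css,min = Css,max × e^(−kτ) = 53.85 × 0.6713 ≈ 36.1 mcg/L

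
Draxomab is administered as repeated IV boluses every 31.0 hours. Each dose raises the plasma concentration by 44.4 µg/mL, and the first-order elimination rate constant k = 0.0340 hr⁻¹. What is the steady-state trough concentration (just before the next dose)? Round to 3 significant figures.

Fraction remaining after one interval: e^(−kτ) = e^(−0.03400 × 31.0) = 0.3485
R = 1 / (1 − 0.3485) = 1.535
Css,max = 44.4 × 1.535 = 68.15 µg/mL
Css,min = Css,max × e^(−kτ) = 68.15 × 0.3485 ≈ 23.8 µg/mL

23.8 µg/mL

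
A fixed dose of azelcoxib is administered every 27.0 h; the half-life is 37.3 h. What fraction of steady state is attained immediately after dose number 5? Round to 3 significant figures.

0.919

k = ln 2 / 37.3 = 0.01858 h⁻¹
f_n = 1 − e^(−nkτ) = 1 − e^(−5 × 0.01858 × 27.0) = 1 − e^(−2.509) = 1 − 0.08137 ≈ 0.919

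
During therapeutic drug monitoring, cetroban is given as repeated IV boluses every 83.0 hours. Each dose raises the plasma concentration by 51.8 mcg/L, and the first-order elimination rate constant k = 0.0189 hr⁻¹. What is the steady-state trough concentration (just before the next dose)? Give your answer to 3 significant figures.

Fraction remaining after one interval: e^(−kτ) = e^(−0.01890 × 83.0) = 0.2083
R = 1 / (1 − 0.2083) = 1.263
Css,max = 51.8 × 1.263 = 65.43 mcg/L
Css,min = Css,max × e^(−kτ) = 65.43 × 0.2083 ≈ 13.6 mcg/L

13.6 mcg/L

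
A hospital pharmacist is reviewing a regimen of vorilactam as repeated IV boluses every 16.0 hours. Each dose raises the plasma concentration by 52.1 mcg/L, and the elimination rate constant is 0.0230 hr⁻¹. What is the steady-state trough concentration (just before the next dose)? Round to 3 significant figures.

117 mcg/L

Fraction remaining after one interval: e^(−kτ) = e^(−0.02300 × 16.0) = 0.6921
R = 1 / (1 − 0.6921) = 3.248
Css,max = 52.1 × 3.248 = 169.2 mcg/L
Css,min = Css,max × e^(−kτ) = 169.2 × 0.6921 ≈ 117 mcg/L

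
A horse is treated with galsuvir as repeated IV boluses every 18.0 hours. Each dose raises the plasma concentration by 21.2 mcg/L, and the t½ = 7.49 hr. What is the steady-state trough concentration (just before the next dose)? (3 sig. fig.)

4.94 mcg/L

k = ln 2 / 7.49 = 0.09254 hr⁻¹
Fraction remaining after one interval: e^(−kτ) = e^(−0.09254 × 18.0) = 0.1890
R = 1 / (1 − 0.1890) = 1.233
Css,max = 21.2 × 1.233 = 26.14 mcg/L
Css,min = Css,max × e^(−kτ) = 26.14 × 0.1890 ≈ 4.94 mcg/L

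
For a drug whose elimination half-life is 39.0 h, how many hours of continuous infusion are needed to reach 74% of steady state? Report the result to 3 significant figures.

75.8 hours

k = ln 2 / 39.0 = 0.01777 h⁻¹
f = 1 − e^(−kt)  ⇒  t = −ln(1 − f) / k
t = −ln(1 − 0.74) / 0.01777 = 1.347 / 0.01777 ≈ 75.8 hours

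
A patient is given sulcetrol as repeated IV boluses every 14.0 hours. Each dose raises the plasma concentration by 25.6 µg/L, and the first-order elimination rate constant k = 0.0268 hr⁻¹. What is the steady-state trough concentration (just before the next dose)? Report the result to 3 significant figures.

56.2 µg/L

Fraction remaining after one interval: e^(−kτ) = e^(−0.02680 × 14.0) = 0.6872
R = 1 / (1 − 0.6872) = 3.196
Css,max = 25.6 × 3.196 = 81.83 µg/L
Css,min = Css,max × e^(−kτ) = 81.83 × 0.6872 ≈ 56.2 µg/L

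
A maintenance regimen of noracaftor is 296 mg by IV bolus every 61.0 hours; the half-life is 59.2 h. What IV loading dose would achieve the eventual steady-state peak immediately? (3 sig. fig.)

k = ln 2 / 59.2 = 0.01171 h⁻¹
Accumulation ratio R = 1 / (1 − e^(−kτ)) = 1 / (1 − e^(−0.01171×61.0)) = 1 / (1 − 0.4896) = 1.959
Loading dose = maintenance dose × R = 296 × 1.959 ≈ 580 mg

580 mg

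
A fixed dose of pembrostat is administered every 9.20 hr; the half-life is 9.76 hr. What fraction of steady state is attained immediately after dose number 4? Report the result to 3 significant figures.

0.927

k = ln 2 / 9.76 = 0.07102 hr⁻¹
f_n = 1 − e^(−nkτ) = 1 − e^(−4 × 0.07102 × 9.20) = 1 − e^(−2.614) = 1 − 0.07328 ≈ 0.927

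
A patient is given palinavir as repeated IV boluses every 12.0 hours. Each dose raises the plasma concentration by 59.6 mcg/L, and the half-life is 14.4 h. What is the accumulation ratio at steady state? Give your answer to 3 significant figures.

k = ln 2 / 14.4 = 0.04814 h⁻¹
Fraction remaining after one interval: e^(−kτ) = e^(−0.04814 × 12.0) = 0.5612
R = 1 / (1 − 0.5612) = 1 / 0.4388 ≈ 2.28

2.28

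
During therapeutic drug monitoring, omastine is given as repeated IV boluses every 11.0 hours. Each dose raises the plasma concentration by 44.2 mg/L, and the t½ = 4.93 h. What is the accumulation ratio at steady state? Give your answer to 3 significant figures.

k = ln 2 / 4.93 = 0.1406 h⁻¹
Fraction remaining after one interval: e^(−kτ) = e^(−0.1406 × 11.0) = 0.2130
R = 1 / (1 − 0.2130) = 1 / 0.7870 ≈ 1.27

1.27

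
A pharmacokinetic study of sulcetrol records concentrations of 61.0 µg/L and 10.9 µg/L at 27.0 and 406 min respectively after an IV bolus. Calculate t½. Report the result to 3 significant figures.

153 minutes

k = ln(C₁/C₂) / (t₂ − t₁) = ln(61.0/10.9) / (406 − 27.0)
  = 1.722 / 379.0 = 0.004544 min⁻¹
t½ = ln 2 / k = ln 2 / 0.004544 ≈ 153 minutes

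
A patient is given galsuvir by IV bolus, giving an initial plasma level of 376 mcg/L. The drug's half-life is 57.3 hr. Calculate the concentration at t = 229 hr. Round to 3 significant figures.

k = ln 2 / 57.3 = 0.01210 hr⁻¹
C(t) = C₀ e^(−kt) = 376 × e^(−0.01210 × 229) = 376 × e^(−2.770) = 376 × 0.06265 ≈ 23.6 mcg/L

23.6 mcg/L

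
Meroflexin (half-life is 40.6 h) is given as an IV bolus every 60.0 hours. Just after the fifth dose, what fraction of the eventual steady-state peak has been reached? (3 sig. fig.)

k = ln 2 / 40.6 = 0.01707 h⁻¹
f_n = 1 − e^(−nkτ) = 1 − e^(−5 × 0.01707 × 60.0) = 1 − e^(−5.122) = 1 − 0.005965 ≈ 0.994

0.994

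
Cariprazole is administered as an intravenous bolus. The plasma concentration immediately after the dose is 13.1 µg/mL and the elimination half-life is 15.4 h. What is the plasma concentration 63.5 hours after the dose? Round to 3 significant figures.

0.752 µg/mL

k = ln 2 / 15.4 = 0.04501 h⁻¹
C(t) = C₀ e^(−kt) = 13.1 × e^(−0.04501 × 63.5) = 13.1 × e^(−2.858) = 13.1 × 0.05738 ≈ 0.752 µg/mL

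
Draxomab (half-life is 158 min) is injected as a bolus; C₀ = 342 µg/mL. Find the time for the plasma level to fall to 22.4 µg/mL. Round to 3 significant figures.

621 minutes

k = ln 2 / 158 = 0.004387 min⁻¹
C(t) = C₀ e^(−kt)  ⇒  t = ln(C₀/C) / k
t = ln(342/22.4) / 0.004387 = 2.726 / 0.004387 ≈ 621 minutes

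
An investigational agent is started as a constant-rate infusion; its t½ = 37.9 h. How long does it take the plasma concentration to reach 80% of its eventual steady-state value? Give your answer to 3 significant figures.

k = ln 2 / 37.9 = 0.01829 h⁻¹
f = 1 − e^(−kt)  ⇒  t = −ln(1 − f) / k
t = −ln(1 − 0.8) / 0.01829 = 1.609 / 0.01829 ≈ 88.0 hours

88.0 hours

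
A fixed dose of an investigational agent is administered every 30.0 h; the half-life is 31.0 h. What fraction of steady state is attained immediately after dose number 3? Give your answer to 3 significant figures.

k = ln 2 / 31.0 = 0.02236 h⁻¹
f_n = 1 − e^(−nkτ) = 1 − e^(−3 × 0.02236 × 30.0) = 1 − e^(−2.012) = 1 − 0.1337 ≈ 0.866

0.866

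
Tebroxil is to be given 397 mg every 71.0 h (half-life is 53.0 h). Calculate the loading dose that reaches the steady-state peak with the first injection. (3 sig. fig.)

k = ln 2 / 53.0 = 0.01308 h⁻¹
Accumulation ratio R = 1 / (1 − e^(−kτ)) = 1 / (1 − e^(−0.01308×71.0)) = 1 / (1 − 0.3951) = 1.653
Loading dose = maintenance dose × R = 397 × 1.653 ≈ 656 mg

656 mg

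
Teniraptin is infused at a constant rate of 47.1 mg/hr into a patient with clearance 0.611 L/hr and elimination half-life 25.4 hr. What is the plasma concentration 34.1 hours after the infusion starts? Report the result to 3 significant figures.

Css = rate / CL = 47.1 / 0.611 = 77.09 µg/mL
k = ln 2 / 25.4 = 0.02729 hr⁻¹
C(t) = Css (1 − e^(−kt)) = 77.09 × (1 − e^(−0.9306)) = 77.09 × 0.6057 ≈ 46.7 µg/mL

46.7 µg/mL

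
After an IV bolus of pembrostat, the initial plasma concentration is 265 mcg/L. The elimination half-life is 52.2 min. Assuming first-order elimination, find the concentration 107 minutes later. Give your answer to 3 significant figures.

64.0 mcg/L

k = ln 2 / 52.2 = 0.01328 min⁻¹
107 min is 2.050 half-lives, so C = 265 × (1/2)^2.050 = 265 × 0.2415 ≈ 64.0 mcg/L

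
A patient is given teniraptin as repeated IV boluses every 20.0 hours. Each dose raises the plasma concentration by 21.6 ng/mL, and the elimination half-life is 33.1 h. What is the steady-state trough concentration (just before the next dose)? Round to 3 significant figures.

41.5 ng/mL

k = ln 2 / 33.1 = 0.02094 h⁻¹
Fraction remaining after one interval: e^(−kτ) = e^(−0.02094 × 20.0) = 0.6578
R = 1 / (1 − 0.6578) = 2.922
Css,max = 21.6 × 2.922 = 63.13 ng/mL
Css,min = Css,max × e^(−kτ) = 63.13 × 0.6578 ≈ 41.5 ng/mL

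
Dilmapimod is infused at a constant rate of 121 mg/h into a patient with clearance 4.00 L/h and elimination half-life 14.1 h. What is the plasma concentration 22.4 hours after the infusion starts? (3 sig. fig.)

20.2 mg/L

Css = rate / CL = 121 / 4.00 = 30.25 mg/L
k = ln 2 / 14.1 = 0.04916 h⁻¹
C(t) = Css (1 − e^(−kt)) = 30.25 × (1 − e^(−1.101)) = 30.25 × 0.6675 ≈ 20.2 mg/L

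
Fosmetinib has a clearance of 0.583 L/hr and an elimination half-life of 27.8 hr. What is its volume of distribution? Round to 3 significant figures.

k = ln 2 / t½ = ln 2 / 27.8 = 0.02493 hr⁻¹
V = CL / k = 0.583 / 0.02493 ≈ 23.4 L

23.4 L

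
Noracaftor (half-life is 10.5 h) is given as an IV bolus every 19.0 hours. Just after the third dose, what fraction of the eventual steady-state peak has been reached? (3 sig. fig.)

0.977

k = ln 2 / 10.5 = 0.06601 h⁻¹
f_n = 1 − e^(−nkτ) = 1 − e^(−3 × 0.06601 × 19.0) = 1 − e^(−3.763) = 1 − 0.02322 ≈ 0.977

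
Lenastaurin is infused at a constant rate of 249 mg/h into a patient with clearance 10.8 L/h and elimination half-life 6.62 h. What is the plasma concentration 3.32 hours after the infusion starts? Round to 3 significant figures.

6.77 mg/L

Css = rate / CL = 249 / 10.8 = 23.06 mg/L
k = ln 2 / 6.62 = 0.1047 h⁻¹
C(t) = Css (1 − e^(−kt)) = 23.06 × (1 − e^(−0.3476)) = 23.06 × 0.2936 ≈ 6.77 mg/L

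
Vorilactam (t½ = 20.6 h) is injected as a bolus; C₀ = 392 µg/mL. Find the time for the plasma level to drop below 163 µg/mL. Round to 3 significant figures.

k = ln 2 / 20.6 = 0.03365 h⁻¹
C(t) = C₀ e^(−kt)  ⇒  t = ln(C₀/C) / k
t = ln(392/163) / 0.03365 = 0.8775 / 0.03365 ≈ 26.1 hours

26.1 hours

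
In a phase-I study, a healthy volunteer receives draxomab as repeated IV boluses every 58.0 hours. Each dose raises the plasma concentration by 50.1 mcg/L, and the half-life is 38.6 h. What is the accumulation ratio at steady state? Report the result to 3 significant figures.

1.55

k = ln 2 / 38.6 = 0.01796 h⁻¹
Fraction remaining after one interval: e^(−kτ) = e^(−0.01796 × 58.0) = 0.3529
R = 1 / (1 − 0.3529) = 1 / 0.6471 ≈ 1.55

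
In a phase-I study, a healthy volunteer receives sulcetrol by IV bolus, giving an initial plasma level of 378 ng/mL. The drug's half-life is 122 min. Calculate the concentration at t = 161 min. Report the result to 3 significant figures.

k = ln 2 / 122 = 0.005682 min⁻¹
161 min is 1.320 half-lives, so C = 378 × (1/2)^1.320 = 378 × 0.4006 ≈ 151 ng/mL

151 ng/mL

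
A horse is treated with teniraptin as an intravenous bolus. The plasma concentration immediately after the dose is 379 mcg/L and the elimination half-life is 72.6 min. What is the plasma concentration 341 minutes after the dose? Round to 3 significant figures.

k = ln 2 / 72.6 = 0.009547 min⁻¹
C(t) = C₀ e^(−kt) = 379 × e^(−0.009547 × 341) = 379 × e^(−3.256) = 379 × 0.03855 ≈ 14.6 mcg/L

14.6 mcg/L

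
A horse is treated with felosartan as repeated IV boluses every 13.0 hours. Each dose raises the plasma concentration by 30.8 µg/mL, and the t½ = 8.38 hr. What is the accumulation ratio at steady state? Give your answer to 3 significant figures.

1.52

k = ln 2 / 8.38 = 0.08271 hr⁻¹
Fraction remaining after one interval: e^(−kτ) = e^(−0.08271 × 13.0) = 0.3412
R = 1 / (1 − 0.3412) = 1 / 0.6588 ≈ 1.52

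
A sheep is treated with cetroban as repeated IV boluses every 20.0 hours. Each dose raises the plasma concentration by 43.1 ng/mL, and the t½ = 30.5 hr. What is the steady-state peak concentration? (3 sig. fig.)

k = ln 2 / 30.5 = 0.02273 hr⁻¹
Fraction remaining after one interval: e^(−kτ) = e^(−0.02273 × 20.0) = 0.6348
R = 1 / (1 − 0.6348) = 2.738
Css,max = 43.1 × 2.738 ≈ 118 ng/mL

118 ng/mL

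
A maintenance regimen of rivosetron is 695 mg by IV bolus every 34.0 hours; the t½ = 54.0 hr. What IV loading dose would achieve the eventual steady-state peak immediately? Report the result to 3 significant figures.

k = ln 2 / 54.0 = 0.01284 hr⁻¹
Accumulation ratio R = 1 / (1 − e^(−kτ)) = 1 / (1 − e^(−0.01284×34.0)) = 1 / (1 − 0.6463) = 2.828
Loading dose = maintenance dose × R = 695 × 2.828 ≈ 1970 mg

1970 mg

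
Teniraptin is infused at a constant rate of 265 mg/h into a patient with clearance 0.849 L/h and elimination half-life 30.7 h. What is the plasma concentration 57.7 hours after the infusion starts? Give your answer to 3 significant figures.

Css = rate / CL = 265 / 0.849 = 312.1 mg/L
k = ln 2 / 30.7 = 0.02258 h⁻¹
C(t) = Css (1 − e^(−kt)) = 312.1 × (1 − e^(−1.303)) = 312.1 × 0.7282 ≈ 227 mg/L

227 mg/L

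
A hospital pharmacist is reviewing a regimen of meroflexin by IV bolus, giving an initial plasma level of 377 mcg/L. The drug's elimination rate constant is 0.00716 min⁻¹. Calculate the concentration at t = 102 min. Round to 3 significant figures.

C(t) = C₀ e^(−kt) = 377 × e^(−0.007160 × 102) = 377 × e^(−0.7303) = 377 × 0.4818 ≈ 182 mcg/L

182 mcg/L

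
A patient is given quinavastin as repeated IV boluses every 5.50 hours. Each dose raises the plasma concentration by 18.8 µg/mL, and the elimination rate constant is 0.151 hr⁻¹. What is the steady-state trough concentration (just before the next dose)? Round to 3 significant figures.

Fraction remaining after one interval: e^(−kτ) = e^(−0.1510 × 5.50) = 0.4358
R = 1 / (1 − 0.4358) = 1.773
Css,max = 18.8 × 1.773 = 33.32 µg/mL
Css,min = Css,max × e^(−kτ) = 33.32 × 0.4358 ≈ 14.5 µg/mL

14.5 µg/mL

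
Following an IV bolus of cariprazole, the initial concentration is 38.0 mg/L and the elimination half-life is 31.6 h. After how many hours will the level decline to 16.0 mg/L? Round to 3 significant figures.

39.4 hours

k = ln 2 / 31.6 = 0.02194 h⁻¹
C(t) = C₀ e^(−kt)  ⇒  t = ln(C₀/C) / k
t = ln(38.0/16.0) / 0.02194 = 0.8650 / 0.02194 ≈ 39.4 hours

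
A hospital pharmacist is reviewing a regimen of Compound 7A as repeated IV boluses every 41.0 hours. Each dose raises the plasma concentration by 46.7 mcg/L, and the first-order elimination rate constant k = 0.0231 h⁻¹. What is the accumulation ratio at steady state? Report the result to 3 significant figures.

1.63

Fraction remaining after one interval: e^(−kτ) = e^(−0.02310 × 41.0) = 0.3879
R = 1 / (1 − 0.3879) = 1 / 0.6121 ≈ 1.63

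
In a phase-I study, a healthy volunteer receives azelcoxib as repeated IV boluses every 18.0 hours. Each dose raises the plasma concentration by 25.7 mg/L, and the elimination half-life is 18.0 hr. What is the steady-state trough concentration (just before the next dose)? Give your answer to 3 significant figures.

k = ln 2 / 18.0 = 0.03851 hr⁻¹
Fraction remaining after one interval: e^(−kτ) = e^(−0.03851 × 18.0) = 0.5000
R = 1 / (1 − 0.5000) = 2.000
Css,max = 25.7 × 2.000 = 51.40 mg/L
Css,min = Css,max × e^(−kτ) = 51.40 × 0.5000 ≈ 25.7 mg/L

25.7 mg/L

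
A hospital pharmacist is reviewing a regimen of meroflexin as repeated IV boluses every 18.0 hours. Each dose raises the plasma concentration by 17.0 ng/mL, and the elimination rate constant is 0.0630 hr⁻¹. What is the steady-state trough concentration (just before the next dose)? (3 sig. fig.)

Fraction remaining after one interval: e^(−kτ) = e^(−0.06300 × 18.0) = 0.3217
R = 1 / (1 − 0.3217) = 1.474
Css,max = 17.0 × 1.474 = 25.06 ng/mL
Css,min = Css,max × e^(−kτ) = 25.06 × 0.3217 ≈ 8.06 ng/mL

8.06 ng/mL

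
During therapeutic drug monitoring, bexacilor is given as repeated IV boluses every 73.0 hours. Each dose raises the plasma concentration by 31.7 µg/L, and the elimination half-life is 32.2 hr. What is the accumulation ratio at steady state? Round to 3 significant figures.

k = ln 2 / 32.2 = 0.02153 hr⁻¹
Fraction remaining after one interval: e^(−kτ) = e^(−0.02153 × 73.0) = 0.2077
R = 1 / (1 − 0.2077) = 1 / 0.7923 ≈ 1.26

1.26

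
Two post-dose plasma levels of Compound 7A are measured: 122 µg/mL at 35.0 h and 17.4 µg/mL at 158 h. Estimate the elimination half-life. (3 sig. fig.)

43.8 hours

k = ln(C₁/C₂) / (t₂ − t₁) = ln(122/17.4) / (158 − 35.0)
  = 1.948 / 123.0 = 0.01583 h⁻¹
t½ = ln 2 / k = ln 2 / 0.01583 ≈ 43.8 hours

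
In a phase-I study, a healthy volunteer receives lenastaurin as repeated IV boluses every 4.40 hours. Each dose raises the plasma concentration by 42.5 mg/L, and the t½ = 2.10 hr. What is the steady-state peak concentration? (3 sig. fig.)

55.5 mg/L

k = ln 2 / 2.10 = 0.3301 hr⁻¹
Fraction remaining after one interval: e^(−kτ) = e^(−0.3301 × 4.40) = 0.2340
R = 1 / (1 − 0.2340) = 1.306
Css,max = 42.5 × 1.306 ≈ 55.5 mg/L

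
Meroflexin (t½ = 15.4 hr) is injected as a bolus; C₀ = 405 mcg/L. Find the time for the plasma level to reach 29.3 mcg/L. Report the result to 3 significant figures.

58.3 hours

k = ln 2 / 15.4 = 0.04501 hr⁻¹
C(t) = C₀ e^(−kt)  ⇒  t = ln(C₀/C) / k
t = ln(405/29.3) / 0.04501 = 2.626 / 0.04501 ≈ 58.3 hours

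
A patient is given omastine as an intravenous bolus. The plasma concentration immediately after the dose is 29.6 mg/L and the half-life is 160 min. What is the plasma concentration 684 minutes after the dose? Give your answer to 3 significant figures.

k = ln 2 / 160 = 0.004332 min⁻¹
C(t) = C₀ e^(−kt) = 29.6 × e^(−0.004332 × 684) = 29.6 × e^(−2.963) = 29.6 × 0.05165 ≈ 1.53 mg/L

1.53 mg/L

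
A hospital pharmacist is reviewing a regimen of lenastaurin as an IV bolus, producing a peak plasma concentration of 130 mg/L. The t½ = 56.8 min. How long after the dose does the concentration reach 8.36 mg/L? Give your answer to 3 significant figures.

k = ln 2 / 56.8 = 0.01220 min⁻¹
C(t) = C₀ e^(−kt)  ⇒  t = ln(C₀/C) / k
t = ln(130/8.36) / 0.01220 = 2.744 / 0.01220 ≈ 225 minutes

225 minutes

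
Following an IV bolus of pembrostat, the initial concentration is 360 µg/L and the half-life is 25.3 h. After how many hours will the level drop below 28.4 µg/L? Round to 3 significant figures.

92.7 hours

k = ln 2 / 25.3 = 0.02740 h⁻¹
C(t) = C₀ e^(−kt)  ⇒  t = ln(C₀/C) / k
t = ln(360/28.4) / 0.02740 = 2.540 / 0.02740 ≈ 92.7 hours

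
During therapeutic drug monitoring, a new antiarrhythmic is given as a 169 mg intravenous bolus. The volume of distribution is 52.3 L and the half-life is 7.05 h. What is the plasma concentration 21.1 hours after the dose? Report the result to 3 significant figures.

C₀ = dose / V = 169 / 52.3 = 3.231 µg/mL
k = ln 2 / 7.05 = 0.09832 h⁻¹
C(t) = C₀ e^(−kt) = 3.231 × e^(−0.09832 × 21.1) = 3.231 × e^(−2.075) = 3.231 × 0.1256 ≈ 0.406 µg/mL

0.406 µg/mL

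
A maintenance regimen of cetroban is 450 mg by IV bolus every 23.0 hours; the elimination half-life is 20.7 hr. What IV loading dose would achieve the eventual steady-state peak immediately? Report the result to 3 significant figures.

838 mg

k = ln 2 / 20.7 = 0.03349 hr⁻¹
Accumulation ratio R = 1 / (1 − e^(−kτ)) = 1 / (1 − e^(−0.03349×23.0)) = 1 / (1 − 0.4629) = 1.862
Loading dose = maintenance dose × R = 450 × 1.862 ≈ 838 mg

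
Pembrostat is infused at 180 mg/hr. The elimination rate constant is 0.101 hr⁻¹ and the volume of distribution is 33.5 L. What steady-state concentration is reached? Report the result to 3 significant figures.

53.2 µg/mL

CL = k · V = 0.101 × 33.5 = 3.384 L/hr
Css = rate / CL = 180 / 3.384 ≈ 53.2 µg/mL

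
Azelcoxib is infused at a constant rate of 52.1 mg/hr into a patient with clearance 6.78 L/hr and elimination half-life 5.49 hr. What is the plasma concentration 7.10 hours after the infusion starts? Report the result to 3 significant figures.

4.55 mg/L

Css = rate / CL = 52.1 / 6.78 = 7.684 mg/L
k = ln 2 / 5.49 = 0.1263 hr⁻¹
C(t) = Css (1 − e^(−kt)) = 7.684 × (1 − e^(−0.8964)) = 7.684 × 0.5920 ≈ 4.55 mg/L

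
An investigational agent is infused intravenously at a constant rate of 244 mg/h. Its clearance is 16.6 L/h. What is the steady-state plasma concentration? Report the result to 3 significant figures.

14.7 µg/mL

Css = infusion rate / CL = 244 / 16.6 ≈ 14.7 µg/mL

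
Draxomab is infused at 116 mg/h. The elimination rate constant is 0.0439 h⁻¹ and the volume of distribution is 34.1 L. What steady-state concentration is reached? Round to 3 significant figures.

CL = k · V = 0.0439 × 34.1 = 1.497 L/h
Css = rate / CL = 116 / 1.497 ≈ 77.5 µg/mL

77.5 µg/mL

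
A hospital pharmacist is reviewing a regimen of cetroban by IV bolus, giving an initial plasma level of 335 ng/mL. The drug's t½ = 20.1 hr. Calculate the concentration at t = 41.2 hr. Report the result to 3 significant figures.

k = ln 2 / 20.1 = 0.03448 hr⁻¹
41.2 hr is 2.050 half-lives, so C = 335 × (1/2)^2.050 = 335 × 0.2415 ≈ 80.9 ng/mL

80.9 ng/mL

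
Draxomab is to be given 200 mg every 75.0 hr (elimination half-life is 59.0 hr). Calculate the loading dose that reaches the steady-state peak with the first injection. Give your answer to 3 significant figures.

341 mg

k = ln 2 / 59.0 = 0.01175 hr⁻¹
Accumulation ratio R = 1 / (1 − e^(−kτ)) = 1 / (1 − e^(−0.01175×75.0)) = 1 / (1 − 0.4143) = 1.707
Loading dose = maintenance dose × R = 200 × 1.707 ≈ 341 mg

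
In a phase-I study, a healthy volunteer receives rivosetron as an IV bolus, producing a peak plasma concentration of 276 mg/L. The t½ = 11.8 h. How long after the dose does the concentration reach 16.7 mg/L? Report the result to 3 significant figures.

k = ln 2 / 11.8 = 0.05874 h⁻¹
C(t) = C₀ e^(−kt)  ⇒  t = ln(C₀/C) / k
t = ln(276/16.7) / 0.05874 = 2.805 / 0.05874 ≈ 47.8 hours

47.8 hours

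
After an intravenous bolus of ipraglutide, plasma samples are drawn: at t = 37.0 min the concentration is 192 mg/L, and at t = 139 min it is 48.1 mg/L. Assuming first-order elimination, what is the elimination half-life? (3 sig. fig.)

51.1 minutes

k = ln(C₁/C₂) / (t₂ − t₁) = ln(192/48.1) / (139 − 37.0)
  = 1.384 / 102.0 = 0.01357 min⁻¹
t½ = ln 2 / k = ln 2 / 0.01357 ≈ 51.1 minutes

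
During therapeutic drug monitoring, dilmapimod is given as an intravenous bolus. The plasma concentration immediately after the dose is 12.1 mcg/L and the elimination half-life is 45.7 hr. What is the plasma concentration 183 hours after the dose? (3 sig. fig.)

0.754 mcg/L

k = ln 2 / 45.7 = 0.01517 hr⁻¹
C(t) = C₀ e^(−kt) = 12.1 × e^(−0.01517 × 183) = 12.1 × e^(−2.776) = 12.1 × 0.06231 ≈ 0.754 mcg/L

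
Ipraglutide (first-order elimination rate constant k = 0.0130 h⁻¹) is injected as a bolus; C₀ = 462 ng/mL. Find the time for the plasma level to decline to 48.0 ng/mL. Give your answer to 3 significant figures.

C(t) = C₀ e^(−kt)  ⇒  t = ln(C₀/C) / k
t = ln(462/48.0) / 0.01300 = 2.264 / 0.01300 ≈ 174 hours

174 hours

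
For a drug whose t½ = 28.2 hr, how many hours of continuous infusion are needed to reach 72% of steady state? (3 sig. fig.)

51.8 hours

k = ln 2 / 28.2 = 0.02458 hr⁻¹
f = 1 − e^(−kt)  ⇒  t = −ln(1 − f) / k
t = −ln(1 − 0.72) / 0.02458 = 1.273 / 0.02458 ≈ 51.8 hours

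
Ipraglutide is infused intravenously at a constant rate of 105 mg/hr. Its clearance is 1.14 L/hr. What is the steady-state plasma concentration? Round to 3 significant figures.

Css = infusion rate / CL = 105 / 1.14 ≈ 92.1 mg/L

92.1 mg/L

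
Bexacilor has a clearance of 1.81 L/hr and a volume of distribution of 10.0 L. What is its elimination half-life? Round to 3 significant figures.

3.83 hours

k = CL / V = 1.81 / 10.0 = 0.1810 hr⁻¹
t½ = ln 2 / k = ln 2 / 0.1810 ≈ 3.83 hours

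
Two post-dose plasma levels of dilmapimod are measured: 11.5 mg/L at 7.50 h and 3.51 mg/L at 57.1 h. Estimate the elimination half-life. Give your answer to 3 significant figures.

29.0 hours

k = ln(C₁/C₂) / (t₂ − t₁) = ln(11.5/3.51) / (57.1 − 7.50)
  = 1.187 / 49.60 = 0.02393 h⁻¹
t½ = ln 2 / k = ln 2 / 0.02393 ≈ 29.0 hours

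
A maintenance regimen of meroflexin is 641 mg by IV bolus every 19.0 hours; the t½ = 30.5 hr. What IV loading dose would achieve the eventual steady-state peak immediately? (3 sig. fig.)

k = ln 2 / 30.5 = 0.02273 hr⁻¹
Accumulation ratio R = 1 / (1 − e^(−kτ)) = 1 / (1 − e^(−0.02273×19.0)) = 1 / (1 − 0.6493) = 2.852
Loading dose = maintenance dose × R = 641 × 2.852 ≈ 1830 mg

1830 mg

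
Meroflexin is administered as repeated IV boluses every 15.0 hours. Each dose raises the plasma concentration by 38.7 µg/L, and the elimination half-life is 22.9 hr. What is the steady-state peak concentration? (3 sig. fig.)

106 µg/L

k = ln 2 / 22.9 = 0.03027 hr⁻¹
Fraction remaining after one interval: e^(−kτ) = e^(−0.03027 × 15.0) = 0.6351
R = 1 / (1 − 0.6351) = 2.740
Css,max = 38.7 × 2.740 ≈ 106 µg/L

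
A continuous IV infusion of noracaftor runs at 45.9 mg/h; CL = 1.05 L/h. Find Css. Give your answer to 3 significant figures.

Css = infusion rate / CL = 45.9 / 1.05 ≈ 43.7 µg/mL

43.7 µg/mL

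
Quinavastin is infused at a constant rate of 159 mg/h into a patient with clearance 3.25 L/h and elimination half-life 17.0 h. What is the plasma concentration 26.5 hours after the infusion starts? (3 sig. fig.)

32.3 µg/mL

Css = rate / CL = 159 / 3.25 = 48.92 µg/mL
k = ln 2 / 17.0 = 0.04077 h⁻¹
C(t) = Css (1 − e^(−kt)) = 48.92 × (1 − e^(−1.080)) = 48.92 × 0.6606 ≈ 32.3 µg/mL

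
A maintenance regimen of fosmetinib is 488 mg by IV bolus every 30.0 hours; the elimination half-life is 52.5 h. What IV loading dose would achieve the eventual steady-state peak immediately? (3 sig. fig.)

1490 mg

k = ln 2 / 52.5 = 0.01320 h⁻¹
Accumulation ratio R = 1 / (1 − e^(−kτ)) = 1 / (1 − e^(−0.01320×30.0)) = 1 / (1 − 0.6730) = 3.058
Loading dose = maintenance dose × R = 488 × 3.058 ≈ 1490 mg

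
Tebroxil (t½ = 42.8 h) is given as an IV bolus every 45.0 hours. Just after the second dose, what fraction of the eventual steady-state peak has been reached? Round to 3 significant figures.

0.767

k = ln 2 / 42.8 = 0.01620 h⁻¹
f_n = 1 − e^(−nkτ) = 1 − e^(−2 × 0.01620 × 45.0) = 1 − e^(−1.458) = 1 − 0.2328 ≈ 0.767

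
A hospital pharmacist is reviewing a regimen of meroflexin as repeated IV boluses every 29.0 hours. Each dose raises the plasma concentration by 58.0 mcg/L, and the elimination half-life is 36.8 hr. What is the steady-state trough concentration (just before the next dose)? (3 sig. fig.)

k = ln 2 / 36.8 = 0.01884 hr⁻¹
Fraction remaining after one interval: e^(−kτ) = e^(−0.01884 × 29.0) = 0.5791
R = 1 / (1 − 0.5791) = 2.376
Css,max = 58.0 × 2.376 = 137.8 mcg/L
Css,min = Css,max × e^(−kτ) = 137.8 × 0.5791 ≈ 79.8 mcg/L

79.8 mcg/L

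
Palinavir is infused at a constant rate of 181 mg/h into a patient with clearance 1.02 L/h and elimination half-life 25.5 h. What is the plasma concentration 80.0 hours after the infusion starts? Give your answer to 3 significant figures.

Css = rate / CL = 181 / 1.02 = 177.5 mg/L
k = ln 2 / 25.5 = 0.02718 h⁻¹
C(t) = Css (1 − e^(−kt)) = 177.5 × (1 − e^(−2.175)) = 177.5 × 0.8863 ≈ 157 mg/L

157 mg/L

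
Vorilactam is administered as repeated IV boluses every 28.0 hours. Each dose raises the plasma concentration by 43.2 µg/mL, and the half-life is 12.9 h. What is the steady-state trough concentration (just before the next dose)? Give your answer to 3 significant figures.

12.3 µg/mL

k = ln 2 / 12.9 = 0.05373 h⁻¹
Fraction remaining after one interval: e^(−kτ) = e^(−0.05373 × 28.0) = 0.2221
R = 1 / (1 − 0.2221) = 1.286
Css,max = 43.2 × 1.286 = 55.54 µg/mL
Css,min = Css,max × e^(−kτ) = 55.54 × 0.2221 ≈ 12.3 µg/mL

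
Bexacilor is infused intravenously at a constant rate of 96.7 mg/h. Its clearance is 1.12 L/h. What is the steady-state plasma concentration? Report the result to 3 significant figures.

86.3 mg/L

Css = infusion rate / CL = 96.7 / 1.12 ≈ 86.3 mg/L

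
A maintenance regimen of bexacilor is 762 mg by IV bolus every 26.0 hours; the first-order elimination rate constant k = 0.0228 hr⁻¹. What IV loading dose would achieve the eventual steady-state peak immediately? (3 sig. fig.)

1700 mg

Accumulation ratio R = 1 / (1 − e^(−kτ)) = 1 / (1 − e^(−0.02280×26.0)) = 1 / (1 − 0.5528) = 2.236
Loading dose = maintenance dose × R = 762 × 2.236 ≈ 1700 mg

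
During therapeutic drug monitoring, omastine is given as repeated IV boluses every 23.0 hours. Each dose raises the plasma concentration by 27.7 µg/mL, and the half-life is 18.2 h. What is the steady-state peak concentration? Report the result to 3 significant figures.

k = ln 2 / 18.2 = 0.03809 h⁻¹
Fraction remaining after one interval: e^(−kτ) = e^(−0.03809 × 23.0) = 0.4165
R = 1 / (1 − 0.4165) = 1.714
Css,max = 27.7 × 1.714 ≈ 47.5 µg/mL

47.5 µg/mL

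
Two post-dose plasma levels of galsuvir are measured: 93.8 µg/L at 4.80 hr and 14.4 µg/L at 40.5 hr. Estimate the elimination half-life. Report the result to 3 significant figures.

13.2 hours

k = ln(C₁/C₂) / (t₂ − t₁) = ln(93.8/14.4) / (40.5 − 4.80)
  = 1.874 / 35.70 = 0.05249 hr⁻¹
t½ = ln 2 / k = ln 2 / 0.05249 ≈ 13.2 hours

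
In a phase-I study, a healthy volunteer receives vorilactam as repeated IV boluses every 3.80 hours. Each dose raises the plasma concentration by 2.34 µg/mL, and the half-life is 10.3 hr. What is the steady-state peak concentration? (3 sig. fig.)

k = ln 2 / 10.3 = 0.06730 hr⁻¹
Fraction remaining after one interval: e^(−kτ) = e^(−0.06730 × 3.80) = 0.7744
R = 1 / (1 − 0.7744) = 4.432
Css,max = 2.34 × 4.432 ≈ 10.4 µg/mL

10.4 µg/mL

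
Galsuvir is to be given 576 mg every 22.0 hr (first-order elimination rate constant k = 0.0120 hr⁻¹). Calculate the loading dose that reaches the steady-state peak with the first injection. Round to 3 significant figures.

2480 mg

Accumulation ratio R = 1 / (1 − e^(−kτ)) = 1 / (1 − e^(−0.01200×22.0)) = 1 / (1 − 0.7680) = 4.310
Loading dose = maintenance dose × R = 576 × 4.310 ≈ 2480 mg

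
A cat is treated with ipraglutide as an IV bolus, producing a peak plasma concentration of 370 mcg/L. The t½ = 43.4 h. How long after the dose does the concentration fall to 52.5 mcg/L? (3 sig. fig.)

122 hours

k = ln 2 / 43.4 = 0.01597 h⁻¹
C(t) = C₀ e^(−kt)  ⇒  t = ln(C₀/C) / k
t = ln(370/52.5) / 0.01597 = 1.953 / 0.01597 ≈ 122 hours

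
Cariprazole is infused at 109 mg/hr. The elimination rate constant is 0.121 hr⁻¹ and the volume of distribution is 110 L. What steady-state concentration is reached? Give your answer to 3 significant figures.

8.19 µg/mL

CL = k · V = 0.121 × 110 = 13.31 L/hr
Css = rate / CL = 109 / 13.31 ≈ 8.19 µg/mL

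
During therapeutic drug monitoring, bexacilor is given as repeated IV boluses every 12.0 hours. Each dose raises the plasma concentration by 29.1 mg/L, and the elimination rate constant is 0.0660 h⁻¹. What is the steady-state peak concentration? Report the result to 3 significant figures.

53.2 mg/L

Fraction remaining after one interval: e^(−kτ) = e^(−0.06600 × 12.0) = 0.4529
R = 1 / (1 − 0.4529) = 1.828
Css,max = 29.1 × 1.828 ≈ 53.2 mg/L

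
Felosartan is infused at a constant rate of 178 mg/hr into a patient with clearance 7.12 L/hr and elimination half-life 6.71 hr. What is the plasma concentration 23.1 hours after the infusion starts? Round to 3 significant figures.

Css = rate / CL = 178 / 7.12 = 25.00 mg/L
k = ln 2 / 6.71 = 0.1033 hr⁻¹
C(t) = Css (1 − e^(−kt)) = 25.00 × (1 − e^(−2.386)) = 25.00 × 0.9080 ≈ 22.7 mg/L

22.7 mg/L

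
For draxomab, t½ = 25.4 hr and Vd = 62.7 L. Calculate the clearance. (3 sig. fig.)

1.71 L/hr

k = ln 2 / t½ = ln 2 / 25.4 = 0.02729 hr⁻¹
CL = k · V = 0.02729 × 62.7 ≈ 1.71 L/hr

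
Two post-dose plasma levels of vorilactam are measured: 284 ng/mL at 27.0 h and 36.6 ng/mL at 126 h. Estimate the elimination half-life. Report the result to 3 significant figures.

33.5 hours

k = ln(C₁/C₂) / (t₂ − t₁) = ln(284/36.6) / (126 − 27.0)
  = 2.049 / 99.00 = 0.02070 h⁻¹
t½ = ln 2 / k = ln 2 / 0.02070 ≈ 33.5 hours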